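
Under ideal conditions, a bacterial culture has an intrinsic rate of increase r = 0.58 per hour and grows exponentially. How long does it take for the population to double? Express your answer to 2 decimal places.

Doubling time t_d = ln(2)/r = 0.6931/0.58 = 1.1951.

1.20 hours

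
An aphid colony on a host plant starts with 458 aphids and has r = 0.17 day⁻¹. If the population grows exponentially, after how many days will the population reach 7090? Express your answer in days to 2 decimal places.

Set N₀·e^(rt) = 7090: e^(0.17·t) = 7090/458 = 15.48.
0.17·t = ln(15.48) = 2.7396, so t = 2.7396/0.17 = 16.115.

16.12 days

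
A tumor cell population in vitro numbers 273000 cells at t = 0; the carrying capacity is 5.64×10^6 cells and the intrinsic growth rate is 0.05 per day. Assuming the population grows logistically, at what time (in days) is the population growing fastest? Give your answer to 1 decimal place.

Logistic growth is fastest at N = K/2 = 2.82×10^6.
A = (K − N₀)/N₀ = 19.659. Set K/(1 + A·e^(−rt)) = K/2 → A·e^(−rt) = 1.
e^(−0.05t) = 1/19.659 = 0.0508664, so t = ln(19.659)/0.05 = 2.9786/0.05 = 59.571.

59.6 days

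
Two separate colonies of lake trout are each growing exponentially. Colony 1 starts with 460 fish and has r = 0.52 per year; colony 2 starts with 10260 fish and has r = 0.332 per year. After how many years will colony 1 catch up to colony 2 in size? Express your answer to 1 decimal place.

Set 460·e^(0.52t) = 10260·e^(0.332t).
e^((0.52 − 0.332)t) = 10260/460 → e^(0.188·t) = 22.304.
0.188·t = ln(22.304) = 3.1048, so t = 3.1048/0.188 = 16.515.

16.5 years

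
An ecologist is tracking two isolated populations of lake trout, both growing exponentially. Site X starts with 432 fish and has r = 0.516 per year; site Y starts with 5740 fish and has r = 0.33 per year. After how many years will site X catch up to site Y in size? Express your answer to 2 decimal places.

Set 432·e^(0.516t) = 5740·e^(0.33t).
e^((0.516 − 0.33)t) = 5740/432 → e^(0.186·t) = 13.287.
0.186·t = ln(13.287) = 2.5868, so t = 2.5868/0.186 = 13.907.

13.91 years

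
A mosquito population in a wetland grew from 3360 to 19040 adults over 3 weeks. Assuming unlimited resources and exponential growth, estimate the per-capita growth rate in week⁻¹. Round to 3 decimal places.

0.578 per week

From N(t) = N₀·e^(rt): e^(r·3) = 19040/3360 = 5.6667.
r·3 = ln(5.6667) = 1.7346, so r = 1.7346/3 = 0.5782.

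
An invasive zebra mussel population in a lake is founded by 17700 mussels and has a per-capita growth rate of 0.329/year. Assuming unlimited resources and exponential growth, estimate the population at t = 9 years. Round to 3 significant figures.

342000 mussels

N(t) = N₀·e^(rt) = 17700 × e^(0.329×9) = 17700 × e^2.961.
e^2.961 ≈ 19.317, so N ≈ 17700 × 19.317 = 341916.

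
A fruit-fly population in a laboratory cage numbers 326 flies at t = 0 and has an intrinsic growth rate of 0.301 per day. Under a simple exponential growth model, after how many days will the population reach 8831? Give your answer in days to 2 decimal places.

10.96 days

Set N₀·e^(rt) = 8831: e^(0.301·t) = 8831/326 = 27.089.
0.301·t = ln(27.089) = 3.2991, so t = 3.2991/0.301 = 10.961.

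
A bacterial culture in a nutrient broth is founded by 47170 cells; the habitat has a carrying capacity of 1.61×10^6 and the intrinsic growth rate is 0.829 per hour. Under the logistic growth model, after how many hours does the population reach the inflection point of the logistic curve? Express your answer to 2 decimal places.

Logistic growth is fastest at N = K/2 = 805000.
A = (K − N₀)/N₀ = 33.132. Set K/(1 + A·e^(−rt)) = K/2 → A·e^(−rt) = 1.
e^(−0.829t) = 1/33.132 = 0.0301824, so t = ln(33.132)/0.829 = 3.5005/0.829 = 4.2226.

4.22 hours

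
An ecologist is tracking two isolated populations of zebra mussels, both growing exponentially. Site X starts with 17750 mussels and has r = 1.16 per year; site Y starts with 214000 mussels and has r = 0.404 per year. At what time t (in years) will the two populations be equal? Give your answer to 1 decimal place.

Set 17750·e^(1.16t) = 214000·e^(0.404t).
e^((1.16 − 0.404)t) = 214000/17750 → e^(0.756·t) = 12.056.
0.756·t = ln(12.056) = 2.4896, so t = 2.4896/0.756 = 3.2931.

3.3 years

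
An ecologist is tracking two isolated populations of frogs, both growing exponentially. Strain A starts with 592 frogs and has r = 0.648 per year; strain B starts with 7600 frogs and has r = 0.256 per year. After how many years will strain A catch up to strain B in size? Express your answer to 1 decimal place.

Set 592·e^(0.648t) = 7600·e^(0.256t).
e^((0.648 − 0.256)t) = 7600/592 → e^(0.392·t) = 12.838.
0.392·t = ln(12.838) = 2.5524, so t = 2.5524/0.392 = 6.5112.

6.5 years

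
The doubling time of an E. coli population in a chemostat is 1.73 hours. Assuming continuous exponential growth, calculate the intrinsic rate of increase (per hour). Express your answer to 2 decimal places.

0.40 per hour

r = ln(2)/t_d = 0.6931/1.73 = 0.40066.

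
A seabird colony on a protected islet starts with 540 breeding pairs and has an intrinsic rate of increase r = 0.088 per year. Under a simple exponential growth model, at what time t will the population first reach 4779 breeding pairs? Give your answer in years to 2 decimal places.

Set N₀·e^(rt) = 4779: e^(0.088·t) = 4779/540 = 8.85.
0.088·t = ln(8.85) = 2.1804, so t = 2.1804/0.088 = 24.777.

24.78 years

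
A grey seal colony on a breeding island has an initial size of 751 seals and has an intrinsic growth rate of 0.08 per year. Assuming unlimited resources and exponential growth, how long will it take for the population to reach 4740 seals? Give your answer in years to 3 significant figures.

23.0 years

Set N₀·e^(rt) = 4740: e^(0.08·t) = 4740/751 = 6.3116.
0.08·t = ln(6.3116) = 1.8424, so t = 1.8424/0.08 = 23.03.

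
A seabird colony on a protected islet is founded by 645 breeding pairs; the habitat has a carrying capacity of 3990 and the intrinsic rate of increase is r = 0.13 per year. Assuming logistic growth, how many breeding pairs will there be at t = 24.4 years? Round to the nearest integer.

3277 breeding pairs

A = (K − N₀)/N₀ = (3990 − 645)/645 = 5.186.
N(t) = K/(1 + A·e^(−rt)) = 3990/(1 + 5.186×e^(−0.13×24.4)).
e^(−3.172) = 0.04192; denominator = 1 + 5.186×0.04192 = 1.2174.
N = 3990/1.2174 = 3277.48.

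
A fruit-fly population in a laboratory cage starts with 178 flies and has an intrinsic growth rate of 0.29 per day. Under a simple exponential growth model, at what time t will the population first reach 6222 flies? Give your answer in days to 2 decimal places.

Set N₀·e^(rt) = 6222: e^(0.29·t) = 6222/178 = 34.955.
0.29·t = ln(34.955) = 3.5541, so t = 3.5541/0.29 = 12.255.

12.26 days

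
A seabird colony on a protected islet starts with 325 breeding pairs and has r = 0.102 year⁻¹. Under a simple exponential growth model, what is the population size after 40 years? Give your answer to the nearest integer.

19222 breeding pairs

N(t) = N₀·e^(rt) = 325 × e^(0.102×40) = 325 × e^4.08.
e^4.08 ≈ 59.145, so N ≈ 325 × 59.145 = 19222.3.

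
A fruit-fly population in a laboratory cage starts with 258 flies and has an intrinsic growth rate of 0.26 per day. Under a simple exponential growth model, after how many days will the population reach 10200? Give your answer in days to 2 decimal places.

14.14 days

Set N₀·e^(rt) = 10200: e^(0.26·t) = 10200/258 = 39.535.
0.26·t = ln(39.535) = 3.6772, so t = 3.6772/0.26 = 14.143.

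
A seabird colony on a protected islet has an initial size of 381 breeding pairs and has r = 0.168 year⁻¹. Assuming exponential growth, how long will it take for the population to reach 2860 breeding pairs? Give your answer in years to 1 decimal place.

Set N₀·e^(rt) = 2860: e^(0.168·t) = 2860/381 = 7.5066.
0.168·t = ln(7.5066) = 2.0158, so t = 2.0158/0.168 = 11.999.

12.0 years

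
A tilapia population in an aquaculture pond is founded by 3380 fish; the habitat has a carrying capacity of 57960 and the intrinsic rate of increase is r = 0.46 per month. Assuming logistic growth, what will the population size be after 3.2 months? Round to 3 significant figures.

12300 fish

A = (K − N₀)/N₀ = (57960 − 3380)/3380 = 16.148.
N(t) = K/(1 + A·e^(−rt)) = 57960/(1 + 16.148×e^(−0.46×3.2)).
e^(−1.472) = 0.22947; denominator = 1 + 16.148×0.22947 = 4.7054.
N = 57960/4.7054 = 12317.8.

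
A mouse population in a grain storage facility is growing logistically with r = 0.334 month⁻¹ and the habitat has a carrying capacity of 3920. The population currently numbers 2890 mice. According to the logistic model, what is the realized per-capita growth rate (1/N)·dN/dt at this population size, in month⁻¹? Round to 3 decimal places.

(1/N)·dN/dt = r(1 − N/K) = 0.334 × (1 − 2890/3920).
= 0.334 × 0.26276 = 0.08776.

0.088 per month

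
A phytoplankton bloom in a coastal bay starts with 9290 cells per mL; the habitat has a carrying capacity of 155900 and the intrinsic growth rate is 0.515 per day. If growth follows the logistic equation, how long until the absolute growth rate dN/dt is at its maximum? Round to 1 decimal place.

Logistic growth is fastest at N = K/2 = 77950.
A = (K − N₀)/N₀ = 15.781. Set K/(1 + A·e^(−rt)) = K/2 → A·e^(−rt) = 1.
e^(−0.515t) = 1/15.781 = 0.0633654, so t = ln(15.781)/0.515 = 2.7588/0.515 = 5.357.

5.4 days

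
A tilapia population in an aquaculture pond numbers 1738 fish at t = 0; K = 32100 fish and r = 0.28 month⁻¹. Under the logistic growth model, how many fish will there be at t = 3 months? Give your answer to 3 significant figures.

A = (K − N₀)/N₀ = (32100 − 1738)/1738 = 17.47.
N(t) = K/(1 + A·e^(−rt)) = 32100/(1 + 17.47×e^(−0.28×3)).
e^(−0.84) = 0.43171; denominator = 1 + 17.47×0.43171 = 8.5418.
N = 32100/8.5418 = 3758.

3760 fish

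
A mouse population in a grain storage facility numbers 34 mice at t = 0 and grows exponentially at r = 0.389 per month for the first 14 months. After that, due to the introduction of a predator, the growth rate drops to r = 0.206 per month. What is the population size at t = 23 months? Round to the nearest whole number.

50330 mice

Phase 1: N(14) = 34·e^(0.389×14) = 34·e^5.446 = 7882.19.
Phase 2 runs for 23 − 14 = 9 months at r = 0.206.
N(23) = 7882.19·e^(0.206×9) = 7882.19·e^1.854 = 50330.2.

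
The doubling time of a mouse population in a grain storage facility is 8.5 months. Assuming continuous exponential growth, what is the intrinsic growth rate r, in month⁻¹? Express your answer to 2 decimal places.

r = ln(2)/t_d = 0.6931/8.5 = 0.081547.

0.08 per month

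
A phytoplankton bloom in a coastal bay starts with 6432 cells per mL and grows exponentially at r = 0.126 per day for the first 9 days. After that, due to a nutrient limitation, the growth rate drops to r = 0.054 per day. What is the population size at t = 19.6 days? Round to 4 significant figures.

Phase 1: N(9) = 6432·e^(0.126×9) = 6432·e^1.134 = 19991.1.
Phase 2 runs for 19.6 − 9 = 10.6 days at r = 0.054.
N(19.6) = 19991.1·e^(0.054×10.6) = 19991.1·e^0.5724 = 35434.5.

35430 cells per mL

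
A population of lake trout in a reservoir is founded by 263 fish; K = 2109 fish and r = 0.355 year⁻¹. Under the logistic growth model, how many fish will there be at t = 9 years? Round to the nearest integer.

A = (K − N₀)/N₀ = (2109 − 263)/263 = 7.019.
N(t) = K/(1 + A·e^(−rt)) = 2109/(1 + 7.019×e^(−0.355×9)).
e^(−3.195) = 0.040967; denominator = 1 + 7.019×0.040967 = 1.2875.
N = 2109/1.2875 = 1638.

1638 fish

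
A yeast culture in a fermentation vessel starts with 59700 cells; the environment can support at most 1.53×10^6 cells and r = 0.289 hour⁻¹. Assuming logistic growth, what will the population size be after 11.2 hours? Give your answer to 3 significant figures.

778000 cells

A = (K − N₀)/N₀ = (1.53×10^6 − 59700)/59700 = 24.628.
N(t) = K/(1 + A·e^(−rt)) = 1.53×10^6/(1 + 24.628×e^(−0.289×11.2)).
e^(−3.237) = 0.039289; denominator = 1 + 24.628×0.039289 = 1.9676.
N = 1.53×10^6/1.9676 = 777587.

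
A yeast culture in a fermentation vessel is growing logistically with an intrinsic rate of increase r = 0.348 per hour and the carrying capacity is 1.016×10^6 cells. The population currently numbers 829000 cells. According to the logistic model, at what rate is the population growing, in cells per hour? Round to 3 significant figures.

dN/dt = rN(1 − N/K) = 0.348 × 829000 × (1 − 829000/1.016×10^6).
1 − 829000/1.016×10^6 = 0.18406; dN/dt = 0.348 × 829000 × 0.18406 = 53098.

53100 cells per hour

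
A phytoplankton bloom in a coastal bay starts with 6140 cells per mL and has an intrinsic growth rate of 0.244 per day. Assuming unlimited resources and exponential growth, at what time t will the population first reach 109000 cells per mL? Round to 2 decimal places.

Set N₀·e^(rt) = 109000: e^(0.244·t) = 109000/6140 = 17.752.
0.244·t = ln(17.752) = 2.8765, so t = 2.8765/0.244 = 11.789.

11.79 days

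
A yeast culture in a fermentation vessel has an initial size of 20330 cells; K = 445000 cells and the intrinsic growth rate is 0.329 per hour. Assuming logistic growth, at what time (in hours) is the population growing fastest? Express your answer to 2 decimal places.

Logistic growth is fastest at N = K/2 = 222500.
A = (K − N₀)/N₀ = 20.889. Set K/(1 + A·e^(−rt)) = K/2 → A·e^(−rt) = 1.
e^(−0.329t) = 1/20.889 = 0.0478725, so t = ln(20.889)/0.329 = 3.0392/0.329 = 9.2377.

9.24 hours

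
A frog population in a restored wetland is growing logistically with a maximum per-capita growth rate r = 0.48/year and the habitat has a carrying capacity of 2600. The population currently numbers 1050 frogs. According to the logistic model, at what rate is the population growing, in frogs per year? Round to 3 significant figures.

dN/dt = rN(1 − N/K) = 0.48 × 1050 × (1 − 1050/2600).
1 − 1050/2600 = 0.59615; dN/dt = 0.48 × 1050 × 0.59615 = 300.46.

300 frogs per year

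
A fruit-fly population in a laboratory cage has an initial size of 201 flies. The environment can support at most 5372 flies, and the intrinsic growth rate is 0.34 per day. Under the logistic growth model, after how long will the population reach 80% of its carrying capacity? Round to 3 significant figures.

A = (K − N₀)/N₀ = (5372 − 201)/201 = 25.726.
Solve 5372/(1 + 25.726·e^(−0.34t)) = 4297.6: 1 + 25.726·e^(−0.34t) = 1.25, so e^(−0.34t) = 0.00971766.
−0.34·t = ln(0.00971766) = -4.6338, so t = 4.6338/0.34 = 13.629.

13.6 days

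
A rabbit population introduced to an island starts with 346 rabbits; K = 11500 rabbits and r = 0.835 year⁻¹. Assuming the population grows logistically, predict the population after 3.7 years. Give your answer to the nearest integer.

A = (K − N₀)/N₀ = (11500 − 346)/346 = 32.237.
N(t) = K/(1 + A·e^(−rt)) = 11500/(1 + 32.237×e^(−0.835×3.7)).
e^(−3.09) = 0.045525; denominator = 1 + 32.237×0.045525 = 2.4676.
N = 11500/2.4676 = 4660.44.

4660 rabbits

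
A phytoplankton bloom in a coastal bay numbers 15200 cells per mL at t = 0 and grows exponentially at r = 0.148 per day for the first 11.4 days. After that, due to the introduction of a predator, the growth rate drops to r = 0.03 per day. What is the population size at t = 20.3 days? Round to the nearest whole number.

Phase 1: N(11.4) = 15200·e^(0.148×11.4) = 15200·e^1.687 = 82145.8.
Phase 2 runs for 20.3 − 11.4 = 8.9 days at r = 0.03.
N(20.3) = 82145.8·e^(0.03×8.9) = 82145.8·e^0.267 = 107286.

107286 cells per mL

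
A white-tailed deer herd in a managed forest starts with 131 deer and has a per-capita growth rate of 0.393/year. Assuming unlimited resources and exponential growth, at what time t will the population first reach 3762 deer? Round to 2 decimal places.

Set N₀·e^(rt) = 3762: e^(0.393·t) = 3762/131 = 28.718.
0.393·t = ln(28.718) = 3.3575, so t = 3.3575/0.393 = 8.5433.

8.54 years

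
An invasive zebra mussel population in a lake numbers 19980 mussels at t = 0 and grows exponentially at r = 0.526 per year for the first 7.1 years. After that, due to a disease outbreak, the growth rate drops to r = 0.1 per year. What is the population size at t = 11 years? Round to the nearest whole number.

Phase 1: N(7.1) = 19980·e^(0.526×7.1) = 19980·e^3.735 = 836588.
Phase 2 runs for 11 − 7.1 = 3.9 years at r = 0.1.
N(11) = 836588·e^(0.1×3.9) = 836588·e^0.39 = 1.235624×10^6.

1235624 mussels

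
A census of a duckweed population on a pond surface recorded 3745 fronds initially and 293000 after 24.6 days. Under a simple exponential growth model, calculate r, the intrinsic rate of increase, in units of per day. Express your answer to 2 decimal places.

From N(t) = N₀·e^(rt): e^(r·24.6) = 293000/3745 = 78.238.
r·24.6 = ln(78.238) = 4.3598, so r = 4.3598/24.6 = 0.17723.

0.18 per day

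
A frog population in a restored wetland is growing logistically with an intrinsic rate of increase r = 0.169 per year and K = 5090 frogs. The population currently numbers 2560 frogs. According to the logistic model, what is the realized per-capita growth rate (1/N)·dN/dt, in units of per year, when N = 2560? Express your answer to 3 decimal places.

0.084 per year

(1/N)·dN/dt = r(1 − N/K) = 0.169 × (1 − 2560/5090).
= 0.169 × 0.49705 = 0.084002.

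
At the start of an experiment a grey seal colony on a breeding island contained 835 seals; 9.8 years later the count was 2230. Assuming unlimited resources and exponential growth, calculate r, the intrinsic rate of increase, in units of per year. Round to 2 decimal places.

0.10 per year

From N(t) = N₀·e^(rt): e^(r·9.8) = 2230/835 = 2.6707.
r·9.8 = ln(2.6707) = 0.98233, so r = 0.98233/9.8 = 0.10024.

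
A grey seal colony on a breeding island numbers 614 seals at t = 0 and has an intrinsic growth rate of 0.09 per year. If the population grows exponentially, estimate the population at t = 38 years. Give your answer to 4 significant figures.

18770 seals

N(t) = N₀·e^(rt) = 614 × e^(0.09×38) = 614 × e^3.42.
e^3.42 ≈ 30.569, so N ≈ 614 × 30.569 = 18769.6.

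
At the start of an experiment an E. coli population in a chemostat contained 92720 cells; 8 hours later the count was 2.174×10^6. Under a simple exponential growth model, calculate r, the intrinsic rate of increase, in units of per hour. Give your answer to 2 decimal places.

0.39 per hour

From N(t) = N₀·e^(rt): e^(r·8) = 2.174×10^6/92720 = 23.447.
r·8 = ln(23.447) = 3.1547, so r = 3.1547/8 = 0.39434.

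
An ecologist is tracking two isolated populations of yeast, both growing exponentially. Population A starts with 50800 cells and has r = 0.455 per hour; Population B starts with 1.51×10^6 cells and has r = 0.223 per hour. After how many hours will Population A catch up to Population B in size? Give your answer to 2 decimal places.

14.62 hours

Set 50800·e^(0.455t) = 1.51×10^6·e^(0.223t).
e^((0.455 − 0.223)t) = 1.51×10^6/50800 → e^(0.232·t) = 29.724.
0.232·t = ln(29.724) = 3.392, so t = 3.392/0.232 = 14.621.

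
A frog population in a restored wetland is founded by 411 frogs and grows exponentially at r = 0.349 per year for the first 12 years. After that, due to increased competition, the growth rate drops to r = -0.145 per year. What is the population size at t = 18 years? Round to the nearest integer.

Phase 1: N(12) = 411·e^(0.349×12) = 411·e^4.188 = 27081.2.
Phase 2 runs for 18 − 12 = 6 years at r = -0.145.
N(18) = 27081.2·e^(-0.145×6) = 27081.2·e^-0.87 = 11345.7.

11346 frogs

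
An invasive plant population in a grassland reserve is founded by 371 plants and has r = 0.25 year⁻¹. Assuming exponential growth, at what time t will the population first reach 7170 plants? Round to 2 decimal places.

Set N₀·e^(rt) = 7170: e^(0.25·t) = 7170/371 = 19.326.
0.25·t = ln(19.326) = 2.9615, so t = 2.9615/0.25 = 11.846.

11.85 years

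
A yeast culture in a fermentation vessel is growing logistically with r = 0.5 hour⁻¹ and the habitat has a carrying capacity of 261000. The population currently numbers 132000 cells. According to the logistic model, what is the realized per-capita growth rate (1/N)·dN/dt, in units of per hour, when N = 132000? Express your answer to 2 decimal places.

0.25 per hour

(1/N)·dN/dt = r(1 − N/K) = 0.5 × (1 − 132000/261000).
= 0.5 × 0.49425 = 0.24713.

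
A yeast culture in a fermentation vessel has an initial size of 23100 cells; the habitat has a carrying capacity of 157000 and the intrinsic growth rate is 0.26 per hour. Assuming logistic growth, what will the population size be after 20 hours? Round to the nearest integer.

A = (K − N₀)/N₀ = (157000 − 23100)/23100 = 5.7965.
N(t) = K/(1 + A·e^(−rt)) = 157000/(1 + 5.7965×e^(−0.26×20)).
e^(−5.2) = 0.0055166; denominator = 1 + 5.7965×0.0055166 = 1.032.
N = 157000/1.032 = 152135.

152135 cells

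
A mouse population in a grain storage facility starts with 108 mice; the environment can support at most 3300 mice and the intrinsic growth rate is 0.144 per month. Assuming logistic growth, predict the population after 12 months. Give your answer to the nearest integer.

A = (K − N₀)/N₀ = (3300 − 108)/108 = 29.556.
N(t) = K/(1 + A·e^(−rt)) = 3300/(1 + 29.556×e^(−0.144×12)).
e^(−1.728) = 0.17764; denominator = 1 + 29.556×0.17764 = 6.2502.
N = 3300/6.2502 = 527.981.

528 mice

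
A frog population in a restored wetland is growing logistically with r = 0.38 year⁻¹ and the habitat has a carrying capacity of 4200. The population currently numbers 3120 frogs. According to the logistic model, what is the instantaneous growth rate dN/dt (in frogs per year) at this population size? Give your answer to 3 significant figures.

dN/dt = rN(1 − N/K) = 0.38 × 3120 × (1 − 3120/4200).
1 − 3120/4200 = 0.25714; dN/dt = 0.38 × 3120 × 0.25714 = 304.87.

305 frogs per year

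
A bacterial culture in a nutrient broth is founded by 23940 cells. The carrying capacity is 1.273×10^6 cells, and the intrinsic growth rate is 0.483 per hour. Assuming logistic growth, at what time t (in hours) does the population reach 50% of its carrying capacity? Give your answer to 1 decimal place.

A = (K − N₀)/N₀ = (1.273×10^6 − 23940)/23940 = 52.175.
Solve 1.273×10^6/(1 + 52.175·e^(−0.483t)) = 636500: 1 + 52.175·e^(−0.483t) = 2, so e^(−0.483t) = 0.0191664.
−0.483·t = ln(0.0191664) = -3.9546, so t = 3.9546/0.483 = 8.1876.

8.2 hours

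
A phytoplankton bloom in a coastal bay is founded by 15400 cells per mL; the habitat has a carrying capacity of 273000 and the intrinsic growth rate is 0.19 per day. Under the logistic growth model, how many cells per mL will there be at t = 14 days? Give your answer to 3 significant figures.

126000 cells per mL

A = (K − N₀)/N₀ = (273000 − 15400)/15400 = 16.727.
N(t) = K/(1 + A·e^(−rt)) = 273000/(1 + 16.727×e^(−0.19×14)).
e^(−2.66) = 0.069948; denominator = 1 + 16.727×0.069948 = 2.17.
N = 273000/2.17 = 125804.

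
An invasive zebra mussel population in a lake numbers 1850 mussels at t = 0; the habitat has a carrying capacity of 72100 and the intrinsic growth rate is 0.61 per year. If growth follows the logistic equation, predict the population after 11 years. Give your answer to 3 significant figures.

68900 mussels

A = (K − N₀)/N₀ = (72100 − 1850)/1850 = 37.973.
N(t) = K/(1 + A·e^(−rt)) = 72100/(1 + 37.973×e^(−0.61×11)).
e^(−6.71) = 0.0012187; denominator = 1 + 37.973×0.0012187 = 1.0463.
N = 72100/1.0463 = 68911.1.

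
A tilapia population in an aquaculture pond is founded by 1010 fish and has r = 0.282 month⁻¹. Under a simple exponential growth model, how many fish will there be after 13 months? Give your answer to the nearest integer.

N(t) = N₀·e^(rt) = 1010 × e^(0.282×13) = 1010 × e^3.666.
e^3.666 ≈ 39.095, so N ≈ 1010 × 39.095 = 39486.2.

39486 fish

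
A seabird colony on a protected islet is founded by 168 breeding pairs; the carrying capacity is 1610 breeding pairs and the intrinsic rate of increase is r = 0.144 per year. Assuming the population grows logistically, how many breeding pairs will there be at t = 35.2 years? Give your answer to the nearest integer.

A = (K − N₀)/N₀ = (1610 − 168)/168 = 8.5833.
N(t) = K/(1 + A·e^(−rt)) = 1610/(1 + 8.5833×e^(−0.144×35.2)).
e^(−5.069) = 0.00629; denominator = 1 + 8.5833×0.00629 = 1.054.
N = 1610/1.054 = 1527.53.

1528 breeding pairs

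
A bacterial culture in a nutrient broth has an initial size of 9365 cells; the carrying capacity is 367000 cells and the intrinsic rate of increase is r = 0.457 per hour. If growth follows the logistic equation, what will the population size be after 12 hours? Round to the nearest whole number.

316766 cells

A = (K − N₀)/N₀ = (367000 − 9365)/9365 = 38.188.
N(t) = K/(1 + A·e^(−rt)) = 367000/(1 + 38.188×e^(−0.457×12)).
e^(−5.484) = 0.0041527; denominator = 1 + 38.188×0.0041527 = 1.1586.
N = 367000/1.1586 = 316766.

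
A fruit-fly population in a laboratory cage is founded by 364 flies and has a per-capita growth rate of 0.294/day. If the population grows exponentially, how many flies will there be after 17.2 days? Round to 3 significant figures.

57200 flies

N(t) = N₀·e^(rt) = 364 × e^(0.294×17.2) = 364 × e^5.057.
e^5.057 ≈ 157.09, so N ≈ 364 × 157.09 = 57179.7.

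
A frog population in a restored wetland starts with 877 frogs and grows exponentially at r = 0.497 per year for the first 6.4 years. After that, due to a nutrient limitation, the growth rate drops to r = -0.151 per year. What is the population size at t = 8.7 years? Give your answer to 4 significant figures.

14910 frogs

Phase 1: N(6.4) = 877·e^(0.497×6.4) = 877·e^3.181 = 21105.9.
Phase 2 runs for 8.7 − 6.4 = 2.3 years at r = -0.151.
N(8.7) = 21105.9·e^(-0.151×2.3) = 21105.9·e^-0.3473 = 14913.3.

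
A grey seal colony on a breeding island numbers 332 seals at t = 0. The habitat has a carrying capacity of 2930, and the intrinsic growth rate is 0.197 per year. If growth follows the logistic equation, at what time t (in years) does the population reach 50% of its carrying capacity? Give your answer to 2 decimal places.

10.44 years

A = (K − N₀)/N₀ = (2930 − 332)/332 = 7.8253.
Solve 2930/(1 + 7.8253·e^(−0.197t)) = 1465: 1 + 7.8253·e^(−0.197t) = 2, so e^(−0.197t) = 0.127791.
−0.197·t = ln(0.127791) = -2.0574, so t = 2.0574/0.197 = 10.443.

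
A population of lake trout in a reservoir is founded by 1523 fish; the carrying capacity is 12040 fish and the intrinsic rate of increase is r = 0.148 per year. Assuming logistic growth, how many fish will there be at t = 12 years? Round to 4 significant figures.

5550 fish

A = (K − N₀)/N₀ = (12040 − 1523)/1523 = 6.9054.
N(t) = K/(1 + A·e^(−rt)) = 12040/(1 + 6.9054×e^(−0.148×12)).
e^(−1.776) = 0.16931; denominator = 1 + 6.9054×0.16931 = 2.1692.
N = 12040/2.1692 = 5550.46.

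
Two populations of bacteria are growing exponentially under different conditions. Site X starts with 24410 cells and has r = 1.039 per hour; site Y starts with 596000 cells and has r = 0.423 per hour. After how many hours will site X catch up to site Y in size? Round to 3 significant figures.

5.19 hours

Set 24410·e^(1.039t) = 596000·e^(0.423t).
e^((1.039 − 0.423)t) = 596000/24410 → e^(0.616·t) = 24.416.
0.616·t = ln(24.416) = 3.1952, so t = 3.1952/0.616 = 5.1871.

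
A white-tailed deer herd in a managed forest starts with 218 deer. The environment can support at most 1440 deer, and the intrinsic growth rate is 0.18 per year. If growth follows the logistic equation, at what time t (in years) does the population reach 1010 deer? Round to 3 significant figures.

14.3 years

A = (K − N₀)/N₀ = (1440 − 218)/218 = 5.6055.
Solve 1440/(1 + 5.6055·e^(−0.18t)) = 1010: 1 + 5.6055·e^(−0.18t) = 1.4257, so e^(−0.18t) = 0.0759508.
−0.18·t = ln(0.0759508) = -2.5777, so t = 2.5777/0.18 = 14.32.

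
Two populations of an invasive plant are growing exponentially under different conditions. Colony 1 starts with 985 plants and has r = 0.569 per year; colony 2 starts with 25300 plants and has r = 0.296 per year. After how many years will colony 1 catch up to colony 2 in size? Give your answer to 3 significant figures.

Set 985·e^(0.569t) = 25300·e^(0.296t).
e^((0.569 − 0.296)t) = 25300/985 → e^(0.273·t) = 25.685.
0.273·t = ln(25.685) = 3.2459, so t = 3.2459/0.273 = 11.89.

11.9 years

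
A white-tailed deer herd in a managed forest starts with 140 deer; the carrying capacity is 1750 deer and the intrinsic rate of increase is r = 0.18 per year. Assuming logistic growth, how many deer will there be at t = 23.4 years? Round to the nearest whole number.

A = (K − N₀)/N₀ = (1750 − 140)/140 = 11.5.
N(t) = K/(1 + A·e^(−rt)) = 1750/(1 + 11.5×e^(−0.18×23.4)).
e^(−4.212) = 0.014817; denominator = 1 + 11.5×0.014817 = 1.1704.
N = 1750/1.1704 = 1495.23.

1495 deer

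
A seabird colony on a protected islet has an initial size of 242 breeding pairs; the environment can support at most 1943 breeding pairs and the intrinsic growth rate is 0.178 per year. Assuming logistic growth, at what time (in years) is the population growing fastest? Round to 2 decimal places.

Logistic growth is fastest at N = K/2 = 971.5.
A = (K − N₀)/N₀ = 7.0289. Set K/(1 + A·e^(−rt)) = K/2 → A·e^(−rt) = 1.
e^(−0.178t) = 1/7.0289 = 0.142269, so t = ln(7.0289)/0.178 = 1.95/0.178 = 10.955.

10.96 years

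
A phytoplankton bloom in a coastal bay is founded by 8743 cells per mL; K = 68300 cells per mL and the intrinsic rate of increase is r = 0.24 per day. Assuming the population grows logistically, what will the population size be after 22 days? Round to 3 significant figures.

66000 cells per mL

A = (K − N₀)/N₀ = (68300 − 8743)/8743 = 6.812.
N(t) = K/(1 + A·e^(−rt)) = 68300/(1 + 6.812×e^(−0.24×22)).
e^(−5.28) = 0.0050924; denominator = 1 + 6.812×0.0050924 = 1.0347.
N = 68300/1.0347 = 66010.1.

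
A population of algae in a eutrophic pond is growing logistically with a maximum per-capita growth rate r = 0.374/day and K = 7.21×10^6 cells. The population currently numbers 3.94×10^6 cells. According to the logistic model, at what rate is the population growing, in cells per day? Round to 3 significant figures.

668000 cells per day

dN/dt = rN(1 − N/K) = 0.374 × 3.94×10^6 × (1 − 3.94×10^6/7.21×10^6).
1 − 3.94×10^6/7.21×10^6 = 0.45354; dN/dt = 0.374 × 3.94×10^6 × 0.45354 = 6.68314×10^5.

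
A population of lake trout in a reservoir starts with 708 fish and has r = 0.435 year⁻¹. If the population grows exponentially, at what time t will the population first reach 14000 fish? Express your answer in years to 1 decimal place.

6.9 years

Set N₀·e^(rt) = 14000: e^(0.435·t) = 14000/708 = 19.774.
0.435·t = ln(19.774) = 2.9844, so t = 2.9844/0.435 = 6.8606.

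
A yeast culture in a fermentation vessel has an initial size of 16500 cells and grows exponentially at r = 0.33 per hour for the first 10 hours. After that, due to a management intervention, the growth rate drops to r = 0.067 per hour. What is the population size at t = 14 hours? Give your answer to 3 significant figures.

585000 cells

Phase 1: N(10) = 16500·e^(0.33×10) = 16500·e^3.3 = 447359.
Phase 2 runs for 14 − 10 = 4 hours at r = 0.067.
N(14) = 447359·e^(0.067×4) = 447359·e^0.268 = 584853.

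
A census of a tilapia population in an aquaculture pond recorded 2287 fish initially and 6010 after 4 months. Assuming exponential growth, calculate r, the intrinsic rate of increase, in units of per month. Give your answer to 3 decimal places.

From N(t) = N₀·e^(rt): e^(r·4) = 6010/2287 = 2.6279.
r·4 = ln(2.6279) = 0.96618, so r = 0.96618/4 = 0.24155.

0.242 per month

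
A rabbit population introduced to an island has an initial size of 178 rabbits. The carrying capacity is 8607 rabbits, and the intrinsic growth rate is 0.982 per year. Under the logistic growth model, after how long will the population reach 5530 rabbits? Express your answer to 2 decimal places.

4.53 years

A = (K − N₀)/N₀ = (8607 − 178)/178 = 47.354.
Solve 8607/(1 + 47.354·e^(−0.982t)) = 5530: 1 + 47.354·e^(−0.982t) = 1.5564, so e^(−0.982t) = 0.0117502.
−0.982·t = ln(0.0117502) = -4.4439, so t = 4.4439/0.982 = 4.5253.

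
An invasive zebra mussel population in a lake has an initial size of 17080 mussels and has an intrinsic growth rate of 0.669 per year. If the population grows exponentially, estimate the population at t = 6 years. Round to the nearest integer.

N(t) = N₀·e^(rt) = 17080 × e^(0.669×6) = 17080 × e^4.014.
e^4.014 ≈ 55.368, so N ≈ 17080 × 55.368 = 945684.

945684 mussels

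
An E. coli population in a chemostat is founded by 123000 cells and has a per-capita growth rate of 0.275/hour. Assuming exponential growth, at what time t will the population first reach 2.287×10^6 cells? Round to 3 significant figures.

10.6 hours

Set N₀·e^(rt) = 2.287×10^6: e^(0.275·t) = 2.287×10^6/123000 = 18.593.
0.275·t = ln(18.593) = 2.9228, so t = 2.9228/0.275 = 10.628.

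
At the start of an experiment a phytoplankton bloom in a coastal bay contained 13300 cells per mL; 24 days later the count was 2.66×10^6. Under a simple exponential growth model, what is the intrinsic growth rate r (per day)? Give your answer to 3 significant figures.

From N(t) = N₀·e^(rt): e^(r·24) = 2.66×10^6/13300 = 200.
r·24 = ln(200) = 5.2983, so r = 5.2983/24 = 0.22076.

0.221 per day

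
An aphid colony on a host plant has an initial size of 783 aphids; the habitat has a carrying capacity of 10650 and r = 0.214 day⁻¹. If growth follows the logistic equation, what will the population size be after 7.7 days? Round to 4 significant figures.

A = (K − N₀)/N₀ = (10650 − 783)/783 = 12.602.
N(t) = K/(1 + A·e^(−rt)) = 10650/(1 + 12.602×e^(−0.214×7.7)).
e^(−1.648) = 0.19247; denominator = 1 + 12.602×0.19247 = 3.4255.
N = 10650/3.4255 = 3109.08.

3109 aphids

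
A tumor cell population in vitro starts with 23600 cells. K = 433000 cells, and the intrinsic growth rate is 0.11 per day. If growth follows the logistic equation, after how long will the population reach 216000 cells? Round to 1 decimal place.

25.9 days

A = (K − N₀)/N₀ = (433000 − 23600)/23600 = 17.347.
Solve 433000/(1 + 17.347·e^(−0.11t)) = 216000: 1 + 17.347·e^(−0.11t) = 2.0046, so e^(−0.11t) = 0.0579122.
−0.11·t = ln(0.0579122) = -2.8488, so t = 2.8488/0.11 = 25.898.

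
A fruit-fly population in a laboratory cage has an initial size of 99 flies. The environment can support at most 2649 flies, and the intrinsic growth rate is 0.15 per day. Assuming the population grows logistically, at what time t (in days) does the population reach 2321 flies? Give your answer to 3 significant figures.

34.7 days

A = (K − N₀)/N₀ = (2649 − 99)/99 = 25.758.
Solve 2649/(1 + 25.758·e^(−0.15t)) = 2321: 1 + 25.758·e^(−0.15t) = 1.1413, so e^(−0.15t) = 0.00548648.
−0.15·t = ln(0.00548648) = -5.2055, so t = 5.2055/0.15 = 34.703.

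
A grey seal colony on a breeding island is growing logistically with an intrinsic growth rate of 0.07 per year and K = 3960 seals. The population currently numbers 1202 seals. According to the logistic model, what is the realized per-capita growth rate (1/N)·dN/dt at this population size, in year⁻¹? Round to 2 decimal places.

0.05 per year

(1/N)·dN/dt = r(1 − N/K) = 0.07 × (1 − 1202/3960).
= 0.07 × 0.69646 = 0.048753.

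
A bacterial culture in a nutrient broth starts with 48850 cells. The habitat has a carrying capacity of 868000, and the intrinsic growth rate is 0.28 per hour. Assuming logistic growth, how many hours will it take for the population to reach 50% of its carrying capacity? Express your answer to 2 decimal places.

A = (K − N₀)/N₀ = (868000 − 48850)/48850 = 16.769.
Solve 868000/(1 + 16.769·e^(−0.28t)) = 434000: 1 + 16.769·e^(−0.28t) = 2, so e^(−0.28t) = 0.059635.
−0.28·t = ln(0.059635) = -2.8195, so t = 2.8195/0.28 = 10.07.

10.07 hours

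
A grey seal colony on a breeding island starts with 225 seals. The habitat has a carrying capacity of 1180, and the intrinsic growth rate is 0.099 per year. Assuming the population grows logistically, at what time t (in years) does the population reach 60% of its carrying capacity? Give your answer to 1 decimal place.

18.7 years

A = (K − N₀)/N₀ = (1180 − 225)/225 = 4.2444.
Solve 1180/(1 + 4.2444·e^(−0.099t)) = 708: 1 + 4.2444·e^(−0.099t) = 1.6667, so e^(−0.099t) = 0.157068.
−0.099·t = ln(0.157068) = -1.8511, so t = 1.8511/0.099 = 18.698.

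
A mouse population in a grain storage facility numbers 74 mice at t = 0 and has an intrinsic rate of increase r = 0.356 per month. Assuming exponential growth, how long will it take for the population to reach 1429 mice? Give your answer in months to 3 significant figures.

8.32 months

Set N₀·e^(rt) = 1429: e^(0.356·t) = 1429/74 = 19.311.
0.356·t = ln(19.311) = 2.9607, so t = 2.9607/0.356 = 8.3165.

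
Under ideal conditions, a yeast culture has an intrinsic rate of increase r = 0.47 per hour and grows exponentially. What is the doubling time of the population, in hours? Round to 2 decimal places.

Doubling time t_d = ln(2)/r = 0.6931/0.47 = 1.4748.

1.47 hours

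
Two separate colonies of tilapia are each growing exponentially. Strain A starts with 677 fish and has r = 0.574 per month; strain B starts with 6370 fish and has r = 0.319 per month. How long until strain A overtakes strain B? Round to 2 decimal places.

8.79 months

Set 677·e^(0.574t) = 6370·e^(0.319t).
e^((0.574 − 0.319)t) = 6370/677 → e^(0.255·t) = 9.4092.
0.255·t = ln(9.4092) = 2.2417, so t = 2.2417/0.255 = 8.7909.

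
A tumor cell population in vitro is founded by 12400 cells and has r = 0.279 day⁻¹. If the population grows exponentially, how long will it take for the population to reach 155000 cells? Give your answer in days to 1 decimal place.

9.1 days

Set N₀·e^(rt) = 155000: e^(0.279·t) = 155000/12400 = 12.5.
0.279·t = ln(12.5) = 2.5257, so t = 2.5257/0.279 = 9.0528.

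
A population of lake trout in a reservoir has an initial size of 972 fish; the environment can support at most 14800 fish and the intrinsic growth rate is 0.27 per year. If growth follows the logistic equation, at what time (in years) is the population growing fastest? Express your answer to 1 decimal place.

9.8 years

Logistic growth is fastest at N = K/2 = 7400.
A = (K − N₀)/N₀ = 14.226. Set K/(1 + A·e^(−rt)) = K/2 → A·e^(−rt) = 1.
e^(−0.27t) = 1/14.226 = 0.0702922, so t = ln(14.226)/0.27 = 2.6551/0.27 = 9.8337.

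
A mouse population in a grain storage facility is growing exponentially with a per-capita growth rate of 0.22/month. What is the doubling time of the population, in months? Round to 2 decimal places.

Doubling time t_d = ln(2)/r = 0.6931/0.22 = 3.1507.

3.15 months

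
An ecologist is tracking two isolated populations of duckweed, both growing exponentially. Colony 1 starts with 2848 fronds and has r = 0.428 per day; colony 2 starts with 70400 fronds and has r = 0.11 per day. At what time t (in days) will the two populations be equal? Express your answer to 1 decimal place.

10.1 days

Set 2848·e^(0.428t) = 70400·e^(0.11t).
e^((0.428 − 0.11)t) = 70400/2848 → e^(0.318·t) = 24.719.
0.318·t = ln(24.719) = 3.2076, so t = 3.2076/0.318 = 10.087.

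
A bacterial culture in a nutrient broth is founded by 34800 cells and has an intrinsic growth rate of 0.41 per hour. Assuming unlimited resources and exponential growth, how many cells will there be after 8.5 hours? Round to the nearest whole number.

N(t) = N₀·e^(rt) = 34800 × e^(0.41×8.5) = 34800 × e^3.485.
e^3.485 ≈ 32.622, so N ≈ 34800 × 32.622 = 1.13526×10^6.

1135260 cells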